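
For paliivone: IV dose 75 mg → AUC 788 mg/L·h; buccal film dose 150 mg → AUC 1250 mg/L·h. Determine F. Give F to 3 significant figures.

F = 0.793

F = (AUC_ev / D_ev) / (AUC_iv / D_iv)
  = (1250/150) / (788/75)
  = 8.33333 / 10.5067 = 0.7931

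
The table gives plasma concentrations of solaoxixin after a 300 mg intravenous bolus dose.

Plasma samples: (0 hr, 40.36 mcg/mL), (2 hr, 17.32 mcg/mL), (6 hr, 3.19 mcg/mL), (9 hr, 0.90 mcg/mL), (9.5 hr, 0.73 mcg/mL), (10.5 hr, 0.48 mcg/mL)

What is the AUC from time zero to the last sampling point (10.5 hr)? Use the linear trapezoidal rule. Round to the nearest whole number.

Trapezoidal AUC_0→10.5:
  [0→2]: (40.36+17.32)/2 × 2 = 57.68
  [2→6]: (17.32+3.19)/2 × 4 = 41.02
  [6→9]: (3.19+0.90)/2 × 3 = 6.135
  [9→9.5]: (0.90+0.73)/2 × 0.5 = 0.4075
  [9.5→10.5]: (0.73+0.48)/2 × 1 = 0.605
  Sum = 105.8475 mcg/mL·hr

AUC = 106 mcg/mL·hr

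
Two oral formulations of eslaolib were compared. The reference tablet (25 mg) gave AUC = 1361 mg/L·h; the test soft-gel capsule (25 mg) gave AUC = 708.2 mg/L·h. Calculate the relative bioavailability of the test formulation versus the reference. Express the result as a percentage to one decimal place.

F_rel = (AUC_test/D_test) / (AUC_ref/D_ref)
      = (708.2/25) / (1361/25)
      = 28.328 / 54.44 = 0.5204 = 52.04%

F_rel = 52.0%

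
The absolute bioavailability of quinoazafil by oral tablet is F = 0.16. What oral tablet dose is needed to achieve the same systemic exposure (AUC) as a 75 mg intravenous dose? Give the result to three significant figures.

D_oral = 469 mg

For equal systemic exposure: F × D_ev = D_iv
D_ev = D_iv / F = 75 / 0.16 = 468.75 mg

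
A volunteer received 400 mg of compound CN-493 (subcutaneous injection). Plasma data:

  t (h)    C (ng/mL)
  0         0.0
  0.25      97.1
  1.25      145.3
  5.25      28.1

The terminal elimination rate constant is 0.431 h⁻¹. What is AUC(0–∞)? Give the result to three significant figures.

AUC = 545 ng/mL·h

Trapezoidal AUC_0→5.25:
  [0→0.25]: (0.0+97.1)/2 × 0.25 = 12.1375
  [0.25→1.25]: (97.1+145.3)/2 × 1 = 121.2
  [1.25→5.25]: (145.3+28.1)/2 × 4 = 346.8
  Sum = 480.1375 ng/mL·h
Extrapolated tail: C_last / k_e = 28.1 / 0.431 = 65.197
AUC_0→∞ = 480.1375 + 65.197 = 545.3345 ng/mL·h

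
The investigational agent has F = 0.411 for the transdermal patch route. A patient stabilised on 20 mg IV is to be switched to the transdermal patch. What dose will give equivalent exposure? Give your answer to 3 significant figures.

For equal systemic exposure: F × D_ev = D_iv
D_ev = D_iv / F = 20 / 0.411 = 48.6618 mg

D_transdermal = 48.7 mg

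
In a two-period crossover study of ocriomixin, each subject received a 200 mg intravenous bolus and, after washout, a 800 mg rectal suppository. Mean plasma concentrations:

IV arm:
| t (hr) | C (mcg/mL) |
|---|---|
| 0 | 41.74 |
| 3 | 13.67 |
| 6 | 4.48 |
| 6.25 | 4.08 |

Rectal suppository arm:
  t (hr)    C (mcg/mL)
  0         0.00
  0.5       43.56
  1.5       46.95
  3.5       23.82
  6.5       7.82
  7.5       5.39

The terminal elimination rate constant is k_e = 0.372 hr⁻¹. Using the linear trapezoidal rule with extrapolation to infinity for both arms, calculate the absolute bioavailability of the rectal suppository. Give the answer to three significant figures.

F = 0.399

Trapezoidal AUC_0→6.25 (IV):
  [0→3]: (41.74+13.67)/2 × 3 = 83.115
  [3→6]: (13.67+4.48)/2 × 3 = 27.225
  [6→6.25]: (4.48+4.08)/2 × 0.25 = 1.07
  Sum = 111.41 mcg/mL·hr
IV tail: 4.08/0.372 = 10.968; AUC_iv,0→∞ = 111.41 + 10.968 = 122.378 mcg/mL·hr
Trapezoidal AUC_0→7.5 (rectal suppository):
  [0→0.5]: (0.00+43.56)/2 × 0.5 = 10.89
  [0.5→1.5]: (43.56+46.95)/2 × 1 = 45.255
  [1.5→3.5]: (46.95+23.82)/2 × 2 = 70.77
  [3.5→6.5]: (23.82+7.82)/2 × 3 = 47.46
  [6.5→7.5]: (7.82+5.39)/2 × 1 = 6.605
  Sum = 180.98 mcg/mL·hr
rectal suppository tail: 5.39/0.372 = 14.489; AUC_ev,0→∞ = 180.98 + 14.489 = 195.469 mcg/mL·hr
F = (AUC_ev/D_ev)/(AUC_iv/D_iv) = (195.469/800)/(122.378/200) = 0.24433625/0.61189 = 0.3993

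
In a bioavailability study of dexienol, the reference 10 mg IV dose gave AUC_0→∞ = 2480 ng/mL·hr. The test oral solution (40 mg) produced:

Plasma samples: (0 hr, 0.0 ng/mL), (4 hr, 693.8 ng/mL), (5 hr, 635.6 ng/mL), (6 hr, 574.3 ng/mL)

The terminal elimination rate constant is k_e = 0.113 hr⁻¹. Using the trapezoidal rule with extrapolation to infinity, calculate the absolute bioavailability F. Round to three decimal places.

F = 0.780

Trapezoidal AUC_0→6 (oral solution):
  [0→4]: (0.0+693.8)/2 × 4 = 1387.6
  [4→5]: (693.8+635.6)/2 × 1 = 664.7
  [5→6]: (635.6+574.3)/2 × 1 = 604.95
  Sum = 2657.25 ng/mL·hr
Tail: C_last/k_e = 574.3/0.113 = 5082.301
AUC_0→∞ (oral solution) = 2657.25 + 5082.301 = 7739.551 ng/mL·hr
F = (AUC_ev/D_ev)/(AUC_iv/D_iv) = (7739.551/40)/(2480/10) = 193.489/248 = 0.7802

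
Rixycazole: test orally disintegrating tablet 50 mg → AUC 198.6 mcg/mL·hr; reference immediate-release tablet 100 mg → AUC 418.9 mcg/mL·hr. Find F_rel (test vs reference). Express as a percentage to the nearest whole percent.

F_rel = (AUC_test/D_test) / (AUC_ref/D_ref)
      = (198.6/50) / (418.9/100)
      = 3.972 / 4.189 = 0.9482 = 94.82%

F_rel = 95%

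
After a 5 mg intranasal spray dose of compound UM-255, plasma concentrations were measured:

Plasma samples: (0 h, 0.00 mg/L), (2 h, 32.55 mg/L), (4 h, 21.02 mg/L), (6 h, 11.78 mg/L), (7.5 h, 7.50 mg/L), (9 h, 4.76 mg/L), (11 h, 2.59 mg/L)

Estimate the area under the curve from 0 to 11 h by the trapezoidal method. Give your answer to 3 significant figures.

AUC = 150 mg/L·h

Trapezoidal AUC_0→11:
  [0→2]: (0.00+32.55)/2 × 2 = 32.55
  [2→4]: (32.55+21.02)/2 × 2 = 53.57
  [4→6]: (21.02+11.78)/2 × 2 = 32.8
  [6→7.5]: (11.78+7.50)/2 × 1.5 = 14.46
  [7.5→9]: (7.50+4.76)/2 × 1.5 = 9.195
  [9→11]: (4.76+2.59)/2 × 2 = 7.35
  Sum = 149.925 mg/L·h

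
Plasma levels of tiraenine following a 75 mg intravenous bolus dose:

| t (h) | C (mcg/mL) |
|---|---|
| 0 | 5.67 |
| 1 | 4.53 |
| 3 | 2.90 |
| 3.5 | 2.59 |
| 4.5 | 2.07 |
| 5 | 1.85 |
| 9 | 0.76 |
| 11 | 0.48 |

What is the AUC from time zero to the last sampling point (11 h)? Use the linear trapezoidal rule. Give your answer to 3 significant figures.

Trapezoidal AUC_0→11:
  [0→1]: (5.67+4.53)/2 × 1 = 5.1
  [1→3]: (4.53+2.90)/2 × 2 = 7.43
  [3→3.5]: (2.90+2.59)/2 × 0.5 = 1.3725
  [3.5→4.5]: (2.59+2.07)/2 × 1 = 2.33
  [4.5→5]: (2.07+1.85)/2 × 0.5 = 0.98
  [5→9]: (1.85+0.76)/2 × 4 = 5.22
  [9→11]: (0.76+0.48)/2 × 2 = 1.24
  Sum = 23.6725 mcg/mL·h

AUC = 23.7 mcg/mL·h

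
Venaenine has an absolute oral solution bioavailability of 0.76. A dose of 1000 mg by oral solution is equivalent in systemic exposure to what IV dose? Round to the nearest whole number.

Systemic exposure from an extravascular dose = F × D_ev, so the equivalent IV dose is F × D_ev.
D_iv = F × D_ev = 0.76 × 1000 = 760 mg

D_iv = 760 mg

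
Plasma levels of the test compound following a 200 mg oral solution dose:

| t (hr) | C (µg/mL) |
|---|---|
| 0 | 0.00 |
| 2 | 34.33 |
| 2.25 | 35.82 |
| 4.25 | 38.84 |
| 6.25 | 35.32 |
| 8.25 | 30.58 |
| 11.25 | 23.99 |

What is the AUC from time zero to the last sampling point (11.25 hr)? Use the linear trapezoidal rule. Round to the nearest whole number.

AUC = 340 µg/mL·hr

Trapezoidal AUC_0→11.25:
  [0→2]: (0.00+34.33)/2 × 2 = 34.33
  [2→2.25]: (34.33+35.82)/2 × 0.25 = 8.76875
  [2.25→4.25]: (35.82+38.84)/2 × 2 = 74.66
  [4.25→6.25]: (38.84+35.32)/2 × 2 = 74.16
  [6.25→8.25]: (35.32+30.58)/2 × 2 = 65.9
  [8.25→11.25]: (30.58+23.99)/2 × 3 = 81.855
  Sum = 339.67375 µg/mL·hr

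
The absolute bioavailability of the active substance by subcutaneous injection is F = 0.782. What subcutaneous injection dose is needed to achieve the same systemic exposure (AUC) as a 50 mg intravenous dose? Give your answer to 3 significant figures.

For equal systemic exposure: F × D_ev = D_iv
D_ev = D_iv / F = 50 / 0.782 = 63.9386 mg

D_subcutaneous = 63.9 mg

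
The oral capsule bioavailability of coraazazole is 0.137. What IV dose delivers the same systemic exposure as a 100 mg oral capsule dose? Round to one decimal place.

D_iv = 13.7 mg

Systemic exposure from an extravascular dose = F × D_ev, so the equivalent IV dose is F × D_ev.
D_iv = F × D_ev = 0.137 × 100 = 13.7 mg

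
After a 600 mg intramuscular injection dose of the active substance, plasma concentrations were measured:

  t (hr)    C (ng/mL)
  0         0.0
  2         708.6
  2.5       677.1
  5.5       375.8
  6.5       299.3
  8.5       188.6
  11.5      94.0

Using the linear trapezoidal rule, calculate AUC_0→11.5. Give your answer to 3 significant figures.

AUC = 3880 ng/mL·hr

Trapezoidal AUC_0→11.5:
  [0→2]: (0.0+708.6)/2 × 2 = 708.6
  [2→2.5]: (708.6+677.1)/2 × 0.5 = 346.425
  [2.5→5.5]: (677.1+375.8)/2 × 3 = 1579.35
  [5.5→6.5]: (375.8+299.3)/2 × 1 = 337.55
  [6.5→8.5]: (299.3+188.6)/2 × 2 = 487.9
  [8.5→11.5]: (188.6+94.0)/2 × 3 = 423.9
  Sum = 3883.725 ng/mL·hr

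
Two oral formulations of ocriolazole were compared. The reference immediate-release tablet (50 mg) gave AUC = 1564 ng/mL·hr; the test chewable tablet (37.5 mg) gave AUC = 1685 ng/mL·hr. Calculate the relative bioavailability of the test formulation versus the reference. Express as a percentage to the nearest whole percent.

F_rel = (AUC_test/D_test) / (AUC_ref/D_ref)
      = (1685/37.5) / (1564/50)
      = 44.9333 / 31.28 = 1.4365 = 143.65%

F_rel = 144%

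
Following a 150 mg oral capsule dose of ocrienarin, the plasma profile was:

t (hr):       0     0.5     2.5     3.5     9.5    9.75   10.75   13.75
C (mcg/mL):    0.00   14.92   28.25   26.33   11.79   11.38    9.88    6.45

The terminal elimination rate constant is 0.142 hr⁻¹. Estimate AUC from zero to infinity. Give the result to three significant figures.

Trapezoidal AUC_0→13.75:
  [0→0.5]: (0.00+14.92)/2 × 0.5 = 3.73
  [0.5→2.5]: (14.92+28.25)/2 × 2 = 43.17
  [2.5→3.5]: (28.25+26.33)/2 × 1 = 27.29
  [3.5→9.5]: (26.33+11.79)/2 × 6 = 114.36
  [9.5→9.75]: (11.79+11.38)/2 × 0.25 = 2.89625
  [9.75→10.75]: (11.38+9.88)/2 × 1 = 10.63
  [10.75→13.75]: (9.88+6.45)/2 × 3 = 24.495
  Sum = 226.57125 mcg/mL·hr
Extrapolated tail: C_last / k_e = 6.45 / 0.142 = 45.423
AUC_0→∞ = 226.57125 + 45.423 = 271.99425 mcg/mL·hr

AUC = 272 mcg/mL·hr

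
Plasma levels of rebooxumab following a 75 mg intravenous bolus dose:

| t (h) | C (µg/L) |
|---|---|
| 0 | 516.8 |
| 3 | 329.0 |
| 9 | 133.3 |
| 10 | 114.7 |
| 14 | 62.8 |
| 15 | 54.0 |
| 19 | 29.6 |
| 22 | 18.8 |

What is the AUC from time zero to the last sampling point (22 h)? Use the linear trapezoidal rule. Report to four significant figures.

Trapezoidal AUC_0→22:
  [0→3]: (516.8+329.0)/2 × 3 = 1268.7
  [3→9]: (329.0+133.3)/2 × 6 = 1386.9
  [9→10]: (133.3+114.7)/2 × 1 = 124.0
  [10→14]: (114.7+62.8)/2 × 4 = 355.0
  [14→15]: (62.8+54.0)/2 × 1 = 58.4
  [15→19]: (54.0+29.6)/2 × 4 = 167.2
  [19→22]: (29.6+18.8)/2 × 3 = 72.6
  Sum = 3432.8 µg/L·h

AUC = 3433 µg/L·h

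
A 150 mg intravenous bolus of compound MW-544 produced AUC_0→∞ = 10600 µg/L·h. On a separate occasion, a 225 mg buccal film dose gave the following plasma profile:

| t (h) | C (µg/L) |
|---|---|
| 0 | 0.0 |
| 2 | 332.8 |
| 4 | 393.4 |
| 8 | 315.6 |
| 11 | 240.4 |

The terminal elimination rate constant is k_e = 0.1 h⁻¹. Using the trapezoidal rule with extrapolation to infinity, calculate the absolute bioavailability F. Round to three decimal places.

F = 0.359

Trapezoidal AUC_0→11 (buccal film):
  [0→2]: (0.0+332.8)/2 × 2 = 332.8
  [2→4]: (332.8+393.4)/2 × 2 = 726.2
  [4→8]: (393.4+315.6)/2 × 4 = 1418.0
  [8→11]: (315.6+240.4)/2 × 3 = 834.0
  Sum = 3311.0 µg/L·h
Tail: C_last/k_e = 240.4/0.1 = 2404.000
AUC_0→∞ (buccal film) = 3311.0 + 2404.000 = 5715.0 µg/L·h
F = (AUC_ev/D_ev)/(AUC_iv/D_iv) = (5715.0/225)/(10600/150) = 25.4/70.6667 = 0.3594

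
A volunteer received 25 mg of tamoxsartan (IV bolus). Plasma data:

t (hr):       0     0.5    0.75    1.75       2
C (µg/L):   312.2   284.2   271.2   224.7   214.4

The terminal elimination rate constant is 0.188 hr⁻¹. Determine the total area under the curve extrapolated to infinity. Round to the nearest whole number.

AUC = 1662 µg/L·hr

Trapezoidal AUC_0→2:
  [0→0.5]: (312.2+284.2)/2 × 0.5 = 149.1
  [0.5→0.75]: (284.2+271.2)/2 × 0.25 = 69.425
  [0.75→1.75]: (271.2+224.7)/2 × 1 = 247.95
  [1.75→2]: (224.7+214.4)/2 × 0.25 = 54.8875
  Sum = 521.3625 µg/L·hr
Extrapolated tail: C_last / k_e = 214.4 / 0.188 = 1140.426
AUC_0→∞ = 521.3625 + 1140.426 = 1661.7885 µg/L·hr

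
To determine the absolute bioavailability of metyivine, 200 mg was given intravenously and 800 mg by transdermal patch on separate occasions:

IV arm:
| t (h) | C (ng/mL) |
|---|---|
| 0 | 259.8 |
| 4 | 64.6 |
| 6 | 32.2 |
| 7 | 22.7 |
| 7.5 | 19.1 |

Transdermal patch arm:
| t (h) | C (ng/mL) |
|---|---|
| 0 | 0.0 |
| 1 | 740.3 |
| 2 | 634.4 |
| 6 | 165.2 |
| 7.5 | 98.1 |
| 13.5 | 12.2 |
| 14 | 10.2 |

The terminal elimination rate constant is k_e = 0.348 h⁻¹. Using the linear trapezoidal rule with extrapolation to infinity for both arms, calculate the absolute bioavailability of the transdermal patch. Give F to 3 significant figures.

F = 0.960

Trapezoidal AUC_0→7.5 (IV):
  [0→4]: (259.8+64.6)/2 × 4 = 648.8
  [4→6]: (64.6+32.2)/2 × 2 = 96.8
  [6→7]: (32.2+22.7)/2 × 1 = 27.45
  [7→7.5]: (22.7+19.1)/2 × 0.5 = 10.45
  Sum = 783.5 ng/mL·h
IV tail: 19.1/0.348 = 54.885; AUC_iv,0→∞ = 783.5 + 54.885 = 838.385 ng/mL·h
Trapezoidal AUC_0→14 (transdermal patch):
  [0→1]: (0.0+740.3)/2 × 1 = 370.15
  [1→2]: (740.3+634.4)/2 × 1 = 687.35
  [2→6]: (634.4+165.2)/2 × 4 = 1599.2
  [6→7.5]: (165.2+98.1)/2 × 1.5 = 197.475
  [7.5→13.5]: (98.1+12.2)/2 × 6 = 330.9
  [13.5→14]: (12.2+10.2)/2 × 0.5 = 5.6
  Sum = 3190.675 ng/mL·h
transdermal patch tail: 10.2/0.348 = 29.310; AUC_ev,0→∞ = 3190.675 + 29.310 = 3219.985 ng/mL·h
F = (AUC_ev/D_ev)/(AUC_iv/D_iv) = (3219.985/800)/(838.385/200) = 4.02498/4.191925 = 0.9602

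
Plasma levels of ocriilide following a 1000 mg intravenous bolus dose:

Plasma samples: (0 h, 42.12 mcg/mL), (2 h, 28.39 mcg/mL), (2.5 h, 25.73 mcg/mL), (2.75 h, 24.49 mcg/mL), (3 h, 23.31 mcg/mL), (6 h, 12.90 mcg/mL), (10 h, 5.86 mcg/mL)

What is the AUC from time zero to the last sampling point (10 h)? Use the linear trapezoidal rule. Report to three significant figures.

Trapezoidal AUC_0→10:
  [0→2]: (42.12+28.39)/2 × 2 = 70.51
  [2→2.5]: (28.39+25.73)/2 × 0.5 = 13.53
  [2.5→2.75]: (25.73+24.49)/2 × 0.25 = 6.2775
  [2.75→3]: (24.49+23.31)/2 × 0.25 = 5.975
  [3→6]: (23.31+12.90)/2 × 3 = 54.315
  [6→10]: (12.90+5.86)/2 × 4 = 37.52
  Sum = 188.1275 mcg/mL·h

AUC = 188 mcg/mL·h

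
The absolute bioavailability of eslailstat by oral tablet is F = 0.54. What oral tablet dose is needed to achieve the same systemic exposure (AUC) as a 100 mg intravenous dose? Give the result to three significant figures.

For equal systemic exposure: F × D_ev = D_iv
D_ev = D_iv / F = 100 / 0.54 = 185.185 mg

D_oral = 185 mg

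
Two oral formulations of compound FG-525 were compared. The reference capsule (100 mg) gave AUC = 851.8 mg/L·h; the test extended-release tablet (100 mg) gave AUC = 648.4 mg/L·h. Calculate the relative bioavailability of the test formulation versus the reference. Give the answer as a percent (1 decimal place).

F_rel = 76.1%

F_rel = (AUC_test/D_test) / (AUC_ref/D_ref)
      = (648.4/100) / (851.8/100)
      = 6.484 / 8.518 = 0.7612 = 76.12%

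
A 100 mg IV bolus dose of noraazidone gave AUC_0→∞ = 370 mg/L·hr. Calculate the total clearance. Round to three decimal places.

CL = Dose_iv / AUC_0→∞
   = 100 / 370 = 0.27027 L/hr

CL = 0.270 L/hr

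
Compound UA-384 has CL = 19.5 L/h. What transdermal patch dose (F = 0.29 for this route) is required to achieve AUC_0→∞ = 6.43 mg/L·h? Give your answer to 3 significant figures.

Dose = 432 mg

Dose = CL × AUC_0→∞ / F
     = 19.5 × 6.43 / 0.29 = 432.362 mg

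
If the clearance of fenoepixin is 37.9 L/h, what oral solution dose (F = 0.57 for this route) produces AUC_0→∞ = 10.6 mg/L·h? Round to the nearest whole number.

Dose = CL × AUC_0→∞ / F
     = 37.9 × 10.6 / 0.57 = 704.807 mg

Dose = 705 mg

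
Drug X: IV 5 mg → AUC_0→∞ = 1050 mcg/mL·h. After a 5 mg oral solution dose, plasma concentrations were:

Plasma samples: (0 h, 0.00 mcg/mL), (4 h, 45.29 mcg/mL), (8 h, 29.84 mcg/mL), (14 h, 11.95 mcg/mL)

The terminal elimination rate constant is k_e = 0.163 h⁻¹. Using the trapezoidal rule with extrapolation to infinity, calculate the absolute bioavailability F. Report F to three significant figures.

F = 0.419

Trapezoidal AUC_0→14 (oral solution):
  [0→4]: (0.00+45.29)/2 × 4 = 90.58
  [4→8]: (45.29+29.84)/2 × 4 = 150.26
  [8→14]: (29.84+11.95)/2 × 6 = 125.37
  Sum = 366.21 mcg/mL·h
Tail: C_last/k_e = 11.95/0.163 = 73.313
AUC_0→∞ (oral solution) = 366.21 + 73.313 = 439.523 mcg/mL·h
F = (AUC_ev/D_ev)/(AUC_iv/D_iv) = (439.523/5)/(1050/5) = 87.9046/210 = 0.4186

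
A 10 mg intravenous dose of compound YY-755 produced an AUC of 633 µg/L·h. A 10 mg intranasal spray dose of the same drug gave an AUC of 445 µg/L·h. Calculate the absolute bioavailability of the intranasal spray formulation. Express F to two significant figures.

F = (AUC_ev / D_ev) / (AUC_iv / D_iv)
  = (445/10) / (633/10)
  = 44.5 / 63.3 = 0.7030

F = 0.70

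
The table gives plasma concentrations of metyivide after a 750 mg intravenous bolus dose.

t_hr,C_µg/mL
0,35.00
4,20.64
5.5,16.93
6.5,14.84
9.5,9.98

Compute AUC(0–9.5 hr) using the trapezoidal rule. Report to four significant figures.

AUC = 192.6 µg/mL·hr

Trapezoidal AUC_0→9.5:
  [0→4]: (35.00+20.64)/2 × 4 = 111.28
  [4→5.5]: (20.64+16.93)/2 × 1.5 = 28.1775
  [5.5→6.5]: (16.93+14.84)/2 × 1 = 15.885
  [6.5→9.5]: (14.84+9.98)/2 × 3 = 37.23
  Sum = 192.5725 µg/mL·hr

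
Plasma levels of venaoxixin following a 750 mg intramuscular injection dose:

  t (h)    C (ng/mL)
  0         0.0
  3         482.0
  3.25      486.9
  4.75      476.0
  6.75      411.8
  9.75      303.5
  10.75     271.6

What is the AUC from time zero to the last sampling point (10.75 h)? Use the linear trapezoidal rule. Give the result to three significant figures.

Trapezoidal AUC_0→10.75:
  [0→3]: (0.0+482.0)/2 × 3 = 723.0
  [3→3.25]: (482.0+486.9)/2 × 0.25 = 121.1125
  [3.25→4.75]: (486.9+476.0)/2 × 1.5 = 722.175
  [4.75→6.75]: (476.0+411.8)/2 × 2 = 887.8
  [6.75→9.75]: (411.8+303.5)/2 × 3 = 1072.95
  [9.75→10.75]: (303.5+271.6)/2 × 1 = 287.55
  Sum = 3814.5875 ng/mL·h

AUC = 3810 ng/mL·h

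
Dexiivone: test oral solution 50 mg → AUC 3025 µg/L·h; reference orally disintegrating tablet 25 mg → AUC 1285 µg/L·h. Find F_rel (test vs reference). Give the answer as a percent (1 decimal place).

F_rel = 117.7%

F_rel = (AUC_test/D_test) / (AUC_ref/D_ref)
      = (3025/50) / (1285/25)
      = 60.5 / 51.4 = 1.1770 = 117.70%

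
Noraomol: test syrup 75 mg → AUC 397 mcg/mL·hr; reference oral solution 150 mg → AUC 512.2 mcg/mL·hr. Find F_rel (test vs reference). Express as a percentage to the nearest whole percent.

F_rel = (AUC_test/D_test) / (AUC_ref/D_ref)
      = (397/75) / (512.2/150)
      = 5.29333 / 3.41467 = 1.5502 = 155.02%

F_rel = 155%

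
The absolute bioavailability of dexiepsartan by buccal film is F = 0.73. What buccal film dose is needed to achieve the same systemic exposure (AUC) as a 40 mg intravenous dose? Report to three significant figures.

D_buccal = 54.8 mg

For equal systemic exposure: F × D_ev = D_iv
D_ev = D_iv / F = 40 / 0.73 = 54.7945 mg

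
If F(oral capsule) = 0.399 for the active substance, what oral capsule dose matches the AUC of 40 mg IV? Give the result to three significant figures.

For equal systemic exposure: F × D_ev = D_iv
D_ev = D_iv / F = 40 / 0.399 = 100.251 mg

D_oral = 100 mg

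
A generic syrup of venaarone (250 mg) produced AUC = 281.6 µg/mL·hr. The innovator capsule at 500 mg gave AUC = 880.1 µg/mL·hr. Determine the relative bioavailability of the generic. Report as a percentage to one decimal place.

F_rel = 64.0%

F_rel = (AUC_test/D_test) / (AUC_ref/D_ref)
      = (281.6/250) / (880.1/500)
      = 1.1264 / 1.7602 = 0.6399 = 63.99%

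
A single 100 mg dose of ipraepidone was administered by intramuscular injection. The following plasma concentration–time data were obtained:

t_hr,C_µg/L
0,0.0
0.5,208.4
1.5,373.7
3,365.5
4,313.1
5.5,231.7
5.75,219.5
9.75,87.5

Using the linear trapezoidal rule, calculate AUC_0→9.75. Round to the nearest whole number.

Trapezoidal AUC_0→9.75:
  [0→0.5]: (0.0+208.4)/2 × 0.5 = 52.1
  [0.5→1.5]: (208.4+373.7)/2 × 1 = 291.05
  [1.5→3]: (373.7+365.5)/2 × 1.5 = 554.4
  [3→4]: (365.5+313.1)/2 × 1 = 339.3
  [4→5.5]: (313.1+231.7)/2 × 1.5 = 408.6
  [5.5→5.75]: (231.7+219.5)/2 × 0.25 = 56.4
  [5.75→9.75]: (219.5+87.5)/2 × 4 = 614.0
  Sum = 2315.85 µg/L·hr

AUC = 2316 µg/L·hr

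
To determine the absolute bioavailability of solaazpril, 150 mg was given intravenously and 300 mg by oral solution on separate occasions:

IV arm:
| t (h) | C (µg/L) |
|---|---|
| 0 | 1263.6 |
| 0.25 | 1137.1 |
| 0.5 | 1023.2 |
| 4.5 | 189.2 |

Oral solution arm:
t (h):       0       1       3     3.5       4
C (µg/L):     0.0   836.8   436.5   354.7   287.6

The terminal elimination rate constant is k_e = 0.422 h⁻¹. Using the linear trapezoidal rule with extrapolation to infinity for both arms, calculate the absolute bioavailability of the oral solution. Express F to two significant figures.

F = 0.40

Trapezoidal AUC_0→4.5 (IV):
  [0→0.25]: (1263.6+1137.1)/2 × 0.25 = 300.0875
  [0.25→0.5]: (1137.1+1023.2)/2 × 0.25 = 270.0375
  [0.5→4.5]: (1023.2+189.2)/2 × 4 = 2424.8
  Sum = 2994.925 µg/L·h
IV tail: 189.2/0.422 = 448.341; AUC_iv,0→∞ = 2994.925 + 448.341 = 3443.266 µg/L·h
Trapezoidal AUC_0→4 (oral solution):
  [0→1]: (0.0+836.8)/2 × 1 = 418.4
  [1→3]: (836.8+436.5)/2 × 2 = 1273.3
  [3→3.5]: (436.5+354.7)/2 × 0.5 = 197.8
  [3.5→4]: (354.7+287.6)/2 × 0.5 = 160.575
  Sum = 2050.075 µg/L·h
oral solution tail: 287.6/0.422 = 681.517; AUC_ev,0→∞ = 2050.075 + 681.517 = 2731.592 µg/L·h
F = (AUC_ev/D_ev)/(AUC_iv/D_iv) = (2731.592/300)/(3443.266/150) = 9.10531/22.9551 = 0.3967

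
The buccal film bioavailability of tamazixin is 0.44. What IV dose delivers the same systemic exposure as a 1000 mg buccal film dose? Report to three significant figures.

D_iv = 440 mg

Systemic exposure from an extravascular dose = F × D_ev, so the equivalent IV dose is F × D_ev.
D_iv = F × D_ev = 0.44 × 1000 = 440 mg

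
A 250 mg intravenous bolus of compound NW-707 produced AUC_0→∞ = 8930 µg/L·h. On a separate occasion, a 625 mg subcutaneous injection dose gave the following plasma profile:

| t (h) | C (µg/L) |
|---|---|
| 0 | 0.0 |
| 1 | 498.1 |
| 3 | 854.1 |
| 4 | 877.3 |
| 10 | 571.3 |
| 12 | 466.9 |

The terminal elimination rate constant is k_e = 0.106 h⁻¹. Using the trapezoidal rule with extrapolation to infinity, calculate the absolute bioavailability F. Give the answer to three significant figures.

Trapezoidal AUC_0→12 (subcutaneous injection):
  [0→1]: (0.0+498.1)/2 × 1 = 249.05
  [1→3]: (498.1+854.1)/2 × 2 = 1352.2
  [3→4]: (854.1+877.3)/2 × 1 = 865.7
  [4→10]: (877.3+571.3)/2 × 6 = 4345.8
  [10→12]: (571.3+466.9)/2 × 2 = 1038.2
  Sum = 7850.95 µg/L·h
Tail: C_last/k_e = 466.9/0.106 = 4404.717
AUC_0→∞ (subcutaneous injection) = 7850.95 + 4404.717 = 12255.667 µg/L·h
F = (AUC_ev/D_ev)/(AUC_iv/D_iv) = (12255.667/625)/(8930/250) = 19.6091/35.72 = 0.5490

F = 0.549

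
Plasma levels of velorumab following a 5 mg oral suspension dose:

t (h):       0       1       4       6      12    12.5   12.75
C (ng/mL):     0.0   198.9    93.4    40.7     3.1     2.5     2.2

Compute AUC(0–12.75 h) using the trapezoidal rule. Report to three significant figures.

Trapezoidal AUC_0→12.75:
  [0→1]: (0.0+198.9)/2 × 1 = 99.45
  [1→4]: (198.9+93.4)/2 × 3 = 438.45
  [4→6]: (93.4+40.7)/2 × 2 = 134.1
  [6→12]: (40.7+3.1)/2 × 6 = 131.4
  [12→12.5]: (3.1+2.5)/2 × 0.5 = 1.4
  [12.5→12.75]: (2.5+2.2)/2 × 0.25 = 0.5875
  Sum = 805.3875 ng/mL·h

AUC = 805 ng/mL·h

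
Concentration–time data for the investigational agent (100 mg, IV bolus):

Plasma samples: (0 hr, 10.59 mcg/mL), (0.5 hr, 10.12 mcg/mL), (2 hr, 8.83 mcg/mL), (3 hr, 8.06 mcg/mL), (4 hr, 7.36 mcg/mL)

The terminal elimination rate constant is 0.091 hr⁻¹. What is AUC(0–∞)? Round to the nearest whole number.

AUC = 116 mcg/mL·hr

Trapezoidal AUC_0→4:
  [0→0.5]: (10.59+10.12)/2 × 0.5 = 5.1775
  [0.5→2]: (10.12+8.83)/2 × 1.5 = 14.2125
  [2→3]: (8.83+8.06)/2 × 1 = 8.445
  [3→4]: (8.06+7.36)/2 × 1 = 7.71
  Sum = 35.545 mcg/mL·hr
Extrapolated tail: C_last / k_e = 7.36 / 0.091 = 80.879
AUC_0→∞ = 35.545 + 80.879 = 116.424 mcg/mL·hr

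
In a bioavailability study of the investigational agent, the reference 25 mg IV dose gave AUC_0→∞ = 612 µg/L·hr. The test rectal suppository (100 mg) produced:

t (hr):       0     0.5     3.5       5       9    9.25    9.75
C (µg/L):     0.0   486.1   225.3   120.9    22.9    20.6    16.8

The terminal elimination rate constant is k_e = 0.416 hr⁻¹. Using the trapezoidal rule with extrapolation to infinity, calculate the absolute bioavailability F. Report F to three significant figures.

Trapezoidal AUC_0→9.75 (rectal suppository):
  [0→0.5]: (0.0+486.1)/2 × 0.5 = 121.525
  [0.5→3.5]: (486.1+225.3)/2 × 3 = 1067.1
  [3.5→5]: (225.3+120.9)/2 × 1.5 = 259.65
  [5→9]: (120.9+22.9)/2 × 4 = 287.6
  [9→9.25]: (22.9+20.6)/2 × 0.25 = 5.4375
  [9.25→9.75]: (20.6+16.8)/2 × 0.5 = 9.35
  Sum = 1750.6625 µg/L·hr
Tail: C_last/k_e = 16.8/0.416 = 40.385
AUC_0→∞ (rectal suppository) = 1750.6625 + 40.385 = 1791.0475 µg/L·hr
F = (AUC_ev/D_ev)/(AUC_iv/D_iv) = (1791.0475/100)/(612/25) = 17.910475/24.48 = 0.7316

F = 0.732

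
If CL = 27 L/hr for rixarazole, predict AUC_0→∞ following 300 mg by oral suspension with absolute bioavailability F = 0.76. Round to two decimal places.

AUC = 8.44 mg/L·hr

AUC_0→∞ = F × Dose / CL
        = 0.76 × 300 / 27 = 8.44444 mg/L·hr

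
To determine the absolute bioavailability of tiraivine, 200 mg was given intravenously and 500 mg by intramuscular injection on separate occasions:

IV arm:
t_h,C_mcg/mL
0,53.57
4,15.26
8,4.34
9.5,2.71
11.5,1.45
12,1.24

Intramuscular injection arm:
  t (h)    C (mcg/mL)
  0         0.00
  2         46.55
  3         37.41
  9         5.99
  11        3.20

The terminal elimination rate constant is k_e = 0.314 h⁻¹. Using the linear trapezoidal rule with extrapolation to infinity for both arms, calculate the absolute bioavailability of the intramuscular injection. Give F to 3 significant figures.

Trapezoidal AUC_0→12 (IV):
  [0→4]: (53.57+15.26)/2 × 4 = 137.66
  [4→8]: (15.26+4.34)/2 × 4 = 39.2
  [8→9.5]: (4.34+2.71)/2 × 1.5 = 5.2875
  [9.5→11.5]: (2.71+1.45)/2 × 2 = 4.16
  [11.5→12]: (1.45+1.24)/2 × 0.5 = 0.6725
  Sum = 186.98 mcg/mL·h
IV tail: 1.24/0.314 = 3.949; AUC_iv,0→∞ = 186.98 + 3.949 = 190.929 mcg/mL·h
Trapezoidal AUC_0→11 (intramuscular injection):
  [0→2]: (0.00+46.55)/2 × 2 = 46.55
  [2→3]: (46.55+37.41)/2 × 1 = 41.98
  [3→9]: (37.41+5.99)/2 × 6 = 130.2
  [9→11]: (5.99+3.20)/2 × 2 = 9.19
  Sum = 227.92 mcg/mL·h
intramuscular injection tail: 3.20/0.314 = 10.191; AUC_ev,0→∞ = 227.92 + 10.191 = 238.111 mcg/mL·h
F = (AUC_ev/D_ev)/(AUC_iv/D_iv) = (238.111/500)/(190.929/200) = 0.476222/0.954645 = 0.4988

F = 0.499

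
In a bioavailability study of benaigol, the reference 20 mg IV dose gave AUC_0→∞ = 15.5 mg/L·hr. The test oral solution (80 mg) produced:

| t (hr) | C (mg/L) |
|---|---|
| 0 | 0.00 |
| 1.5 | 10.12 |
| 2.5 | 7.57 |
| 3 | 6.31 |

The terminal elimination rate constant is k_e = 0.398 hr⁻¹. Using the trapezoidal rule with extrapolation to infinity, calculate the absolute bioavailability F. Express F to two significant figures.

F = 0.58

Trapezoidal AUC_0→3 (oral solution):
  [0→1.5]: (0.00+10.12)/2 × 1.5 = 7.59
  [1.5→2.5]: (10.12+7.57)/2 × 1 = 8.845
  [2.5→3]: (7.57+6.31)/2 × 0.5 = 3.47
  Sum = 19.905 mg/L·hr
Tail: C_last/k_e = 6.31/0.398 = 15.854
AUC_0→∞ (oral solution) = 19.905 + 15.854 = 35.759 mg/L·hr
F = (AUC_ev/D_ev)/(AUC_iv/D_iv) = (35.759/80)/(15.5/20) = 0.4469875/0.775 = 0.5768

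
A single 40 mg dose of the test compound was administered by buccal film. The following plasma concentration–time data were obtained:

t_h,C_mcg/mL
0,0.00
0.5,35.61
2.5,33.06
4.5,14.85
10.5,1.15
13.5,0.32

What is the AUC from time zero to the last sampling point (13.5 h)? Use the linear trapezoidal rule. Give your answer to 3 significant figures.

Trapezoidal AUC_0→13.5:
  [0→0.5]: (0.00+35.61)/2 × 0.5 = 8.9025
  [0.5→2.5]: (35.61+33.06)/2 × 2 = 68.67
  [2.5→4.5]: (33.06+14.85)/2 × 2 = 47.91
  [4.5→10.5]: (14.85+1.15)/2 × 6 = 48.0
  [10.5→13.5]: (1.15+0.32)/2 × 3 = 2.205
  Sum = 175.6875 mcg/mL·h

AUC = 176 mcg/mL·h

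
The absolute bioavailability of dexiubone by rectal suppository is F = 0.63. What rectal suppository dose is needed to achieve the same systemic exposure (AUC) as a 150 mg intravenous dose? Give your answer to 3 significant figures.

For equal systemic exposure: F × D_ev = D_iv
D_ev = D_iv / F = 150 / 0.63 = 238.095 mg

D_rectal = 238 mg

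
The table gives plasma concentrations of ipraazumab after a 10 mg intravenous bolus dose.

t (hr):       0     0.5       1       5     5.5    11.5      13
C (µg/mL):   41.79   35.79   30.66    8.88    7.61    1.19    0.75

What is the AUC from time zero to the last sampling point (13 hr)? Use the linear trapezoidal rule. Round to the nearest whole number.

AUC = 147 µg/mL·hr

Trapezoidal AUC_0→13:
  [0→0.5]: (41.79+35.79)/2 × 0.5 = 19.395
  [0.5→1]: (35.79+30.66)/2 × 0.5 = 16.6125
  [1→5]: (30.66+8.88)/2 × 4 = 79.08
  [5→5.5]: (8.88+7.61)/2 × 0.5 = 4.1225
  [5.5→11.5]: (7.61+1.19)/2 × 6 = 26.4
  [11.5→13]: (1.19+0.75)/2 × 1.5 = 1.455
  Sum = 147.065 µg/mL·hr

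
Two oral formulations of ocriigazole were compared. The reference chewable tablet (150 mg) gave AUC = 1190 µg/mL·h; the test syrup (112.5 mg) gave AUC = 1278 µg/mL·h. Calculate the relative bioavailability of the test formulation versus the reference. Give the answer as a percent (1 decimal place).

F_rel = 143.2%

F_rel = (AUC_test/D_test) / (AUC_ref/D_ref)
      = (1278/112.5) / (1190/150)
      = 11.36 / 7.93333 = 1.4319 = 143.19%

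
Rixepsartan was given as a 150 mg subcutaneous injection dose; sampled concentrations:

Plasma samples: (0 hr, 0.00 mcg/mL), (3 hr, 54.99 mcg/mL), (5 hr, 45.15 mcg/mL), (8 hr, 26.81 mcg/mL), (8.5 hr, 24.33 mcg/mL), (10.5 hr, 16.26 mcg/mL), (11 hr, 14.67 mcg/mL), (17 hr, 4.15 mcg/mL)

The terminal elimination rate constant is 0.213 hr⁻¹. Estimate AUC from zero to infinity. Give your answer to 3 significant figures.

Trapezoidal AUC_0→17:
  [0→3]: (0.00+54.99)/2 × 3 = 82.485
  [3→5]: (54.99+45.15)/2 × 2 = 100.14
  [5→8]: (45.15+26.81)/2 × 3 = 107.94
  [8→8.5]: (26.81+24.33)/2 × 0.5 = 12.785
  [8.5→10.5]: (24.33+16.26)/2 × 2 = 40.59
  [10.5→11]: (16.26+14.67)/2 × 0.5 = 7.7325
  [11→17]: (14.67+4.15)/2 × 6 = 56.46
  Sum = 408.1325 mcg/mL·hr
Extrapolated tail: C_last / k_e = 4.15 / 0.213 = 19.484
AUC_0→∞ = 408.1325 + 19.484 = 427.6165 mcg/mL·hr

AUC = 428 mcg/mL·hr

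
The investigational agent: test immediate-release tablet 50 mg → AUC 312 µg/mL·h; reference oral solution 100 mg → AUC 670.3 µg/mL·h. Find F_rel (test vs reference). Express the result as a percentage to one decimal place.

F_rel = 93.1%

F_rel = (AUC_test/D_test) / (AUC_ref/D_ref)
      = (312/50) / (670.3/100)
      = 6.24 / 6.703 = 0.9309 = 93.09%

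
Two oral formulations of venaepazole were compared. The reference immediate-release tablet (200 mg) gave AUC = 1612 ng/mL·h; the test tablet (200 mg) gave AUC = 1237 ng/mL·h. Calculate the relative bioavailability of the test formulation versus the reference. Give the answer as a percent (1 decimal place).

F_rel = 76.7%

F_rel = (AUC_test/D_test) / (AUC_ref/D_ref)
      = (1237/200) / (1612/200)
      = 6.185 / 8.06 = 0.7674 = 76.74%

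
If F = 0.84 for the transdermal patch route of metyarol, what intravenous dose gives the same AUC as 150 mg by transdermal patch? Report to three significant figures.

Systemic exposure from an extravascular dose = F × D_ev, so the equivalent IV dose is F × D_ev.
D_iv = F × D_ev = 0.84 × 150 = 126 mg

D_iv = 126 mg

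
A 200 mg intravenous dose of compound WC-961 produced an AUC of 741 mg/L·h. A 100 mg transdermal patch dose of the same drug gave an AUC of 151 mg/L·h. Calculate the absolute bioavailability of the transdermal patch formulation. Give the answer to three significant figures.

F = (AUC_ev / D_ev) / (AUC_iv / D_iv)
  = (151/100) / (741/200)
  = 1.51 / 3.705 = 0.4076

F = 0.408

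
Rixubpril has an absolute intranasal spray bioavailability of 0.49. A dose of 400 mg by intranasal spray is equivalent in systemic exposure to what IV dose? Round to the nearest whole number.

Systemic exposure from an extravascular dose = F × D_ev, so the equivalent IV dose is F × D_ev.
D_iv = F × D_ev = 0.49 × 400 = 196 mg

D_iv = 196 mg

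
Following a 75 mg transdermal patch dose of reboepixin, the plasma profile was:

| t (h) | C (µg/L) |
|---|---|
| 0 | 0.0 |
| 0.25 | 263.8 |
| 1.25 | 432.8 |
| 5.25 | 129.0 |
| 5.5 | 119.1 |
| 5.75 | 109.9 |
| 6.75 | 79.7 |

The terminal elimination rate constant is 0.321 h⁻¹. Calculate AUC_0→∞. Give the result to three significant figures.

AUC = 1910 µg/L·h

Trapezoidal AUC_0→6.75:
  [0→0.25]: (0.0+263.8)/2 × 0.25 = 32.975
  [0.25→1.25]: (263.8+432.8)/2 × 1 = 348.3
  [1.25→5.25]: (432.8+129.0)/2 × 4 = 1123.6
  [5.25→5.5]: (129.0+119.1)/2 × 0.25 = 31.0125
  [5.5→5.75]: (119.1+109.9)/2 × 0.25 = 28.625
  [5.75→6.75]: (109.9+79.7)/2 × 1 = 94.8
  Sum = 1659.3125 µg/L·h
Extrapolated tail: C_last / k_e = 79.7 / 0.321 = 248.287
AUC_0→∞ = 1659.3125 + 248.287 = 1907.5995 µg/L·h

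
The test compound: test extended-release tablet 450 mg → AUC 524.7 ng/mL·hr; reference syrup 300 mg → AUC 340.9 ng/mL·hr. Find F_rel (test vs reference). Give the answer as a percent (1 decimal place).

F_rel = (AUC_test/D_test) / (AUC_ref/D_ref)
      = (524.7/450) / (340.9/300)
      = 1.166 / 1.13633 = 1.0261 = 102.61%

F_rel = 102.6%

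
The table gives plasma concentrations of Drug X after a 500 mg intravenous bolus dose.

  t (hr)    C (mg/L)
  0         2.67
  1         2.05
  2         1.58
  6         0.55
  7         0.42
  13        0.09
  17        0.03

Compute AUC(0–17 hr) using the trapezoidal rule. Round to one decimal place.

AUC = 10.7 mg/L·hr

Trapezoidal AUC_0→17:
  [0→1]: (2.67+2.05)/2 × 1 = 2.36
  [1→2]: (2.05+1.58)/2 × 1 = 1.815
  [2→6]: (1.58+0.55)/2 × 4 = 4.26
  [6→7]: (0.55+0.42)/2 × 1 = 0.485
  [7→13]: (0.42+0.09)/2 × 6 = 1.53
  [13→17]: (0.09+0.03)/2 × 4 = 0.24
  Sum = 10.69 mg/L·hr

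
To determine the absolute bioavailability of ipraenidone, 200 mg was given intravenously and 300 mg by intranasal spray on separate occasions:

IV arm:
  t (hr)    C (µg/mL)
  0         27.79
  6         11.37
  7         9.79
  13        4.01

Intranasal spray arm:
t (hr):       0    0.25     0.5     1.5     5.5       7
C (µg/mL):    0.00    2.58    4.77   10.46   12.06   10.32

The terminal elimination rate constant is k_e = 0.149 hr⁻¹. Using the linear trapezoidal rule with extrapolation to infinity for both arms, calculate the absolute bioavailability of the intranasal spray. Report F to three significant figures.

F = 0.475

Trapezoidal AUC_0→13 (IV):
  [0→6]: (27.79+11.37)/2 × 6 = 117.48
  [6→7]: (11.37+9.79)/2 × 1 = 10.58
  [7→13]: (9.79+4.01)/2 × 6 = 41.4
  Sum = 169.46 µg/mL·hr
IV tail: 4.01/0.149 = 26.913; AUC_iv,0→∞ = 169.46 + 26.913 = 196.373 µg/mL·hr
Trapezoidal AUC_0→7 (intranasal spray):
  [0→0.25]: (0.00+2.58)/2 × 0.25 = 0.3225
  [0.25→0.5]: (2.58+4.77)/2 × 0.25 = 0.91875
  [0.5→1.5]: (4.77+10.46)/2 × 1 = 7.615
  [1.5→5.5]: (10.46+12.06)/2 × 4 = 45.04
  [5.5→7]: (12.06+10.32)/2 × 1.5 = 16.785
  Sum = 70.68125 µg/mL·hr
intranasal spray tail: 10.32/0.149 = 69.262; AUC_ev,0→∞ = 70.68125 + 69.262 = 139.94325 µg/mL·hr
F = (AUC_ev/D_ev)/(AUC_iv/D_iv) = (139.94325/300)/(196.373/200) = 0.4664775/0.981865 = 0.4751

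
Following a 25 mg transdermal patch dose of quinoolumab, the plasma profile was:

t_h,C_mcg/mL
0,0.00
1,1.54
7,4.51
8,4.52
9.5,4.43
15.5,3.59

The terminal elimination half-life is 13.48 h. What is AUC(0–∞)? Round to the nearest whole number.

Trapezoidal AUC_0→15.5:
  [0→1]: (0.00+1.54)/2 × 1 = 0.77
  [1→7]: (1.54+4.51)/2 × 6 = 18.15
  [7→8]: (4.51+4.52)/2 × 1 = 4.515
  [8→9.5]: (4.52+4.43)/2 × 1.5 = 6.7125
  [9.5→15.5]: (4.43+3.59)/2 × 6 = 24.06
  Sum = 54.2075 mcg/mL·h
k_e = ln2 / t½ = 0.693147 / 13.48 = 0.0514 h^-1
Extrapolated tail: C_last / k_e = 3.59 / 0.0514 = 69.844
AUC_0→∞ = 54.2075 + 69.844 = 124.0515 mcg/mL·h

AUC = 124 mcg/mL·h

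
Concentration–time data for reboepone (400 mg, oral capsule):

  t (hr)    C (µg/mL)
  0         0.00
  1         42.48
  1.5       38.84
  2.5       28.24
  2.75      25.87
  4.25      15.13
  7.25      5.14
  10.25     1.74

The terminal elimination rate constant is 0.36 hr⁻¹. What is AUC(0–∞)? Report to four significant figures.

AUC = 158.2 µg/mL·hr

Trapezoidal AUC_0→10.25:
  [0→1]: (0.00+42.48)/2 × 1 = 21.24
  [1→1.5]: (42.48+38.84)/2 × 0.5 = 20.33
  [1.5→2.5]: (38.84+28.24)/2 × 1 = 33.54
  [2.5→2.75]: (28.24+25.87)/2 × 0.25 = 6.76375
  [2.75→4.25]: (25.87+15.13)/2 × 1.5 = 30.75
  [4.25→7.25]: (15.13+5.14)/2 × 3 = 30.405
  [7.25→10.25]: (5.14+1.74)/2 × 3 = 10.32
  Sum = 153.34875 µg/mL·hr
Extrapolated tail: C_last / k_e = 1.74 / 0.36 = 4.833
AUC_0→∞ = 153.34875 + 4.833 = 158.18175 µg/mL·hr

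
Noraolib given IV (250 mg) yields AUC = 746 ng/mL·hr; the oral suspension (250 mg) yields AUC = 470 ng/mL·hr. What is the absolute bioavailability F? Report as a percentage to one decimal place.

F = 63.0%

F = (AUC_ev / D_ev) / (AUC_iv / D_iv)
  = (470/250) / (746/250)
  = 1.88 / 2.984 = 0.6300
  = 63.00%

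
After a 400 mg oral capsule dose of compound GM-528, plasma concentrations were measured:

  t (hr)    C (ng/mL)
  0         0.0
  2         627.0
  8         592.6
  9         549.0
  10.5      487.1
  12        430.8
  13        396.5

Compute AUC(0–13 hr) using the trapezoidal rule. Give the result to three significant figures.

AUC = 6740 ng/mL·hr

Trapezoidal AUC_0→13:
  [0→2]: (0.0+627.0)/2 × 2 = 627.0
  [2→8]: (627.0+592.6)/2 × 6 = 3658.8
  [8→9]: (592.6+549.0)/2 × 1 = 570.8
  [9→10.5]: (549.0+487.1)/2 × 1.5 = 777.075
  [10.5→12]: (487.1+430.8)/2 × 1.5 = 688.425
  [12→13]: (430.8+396.5)/2 × 1 = 413.65
  Sum = 6735.75 ng/mL·hr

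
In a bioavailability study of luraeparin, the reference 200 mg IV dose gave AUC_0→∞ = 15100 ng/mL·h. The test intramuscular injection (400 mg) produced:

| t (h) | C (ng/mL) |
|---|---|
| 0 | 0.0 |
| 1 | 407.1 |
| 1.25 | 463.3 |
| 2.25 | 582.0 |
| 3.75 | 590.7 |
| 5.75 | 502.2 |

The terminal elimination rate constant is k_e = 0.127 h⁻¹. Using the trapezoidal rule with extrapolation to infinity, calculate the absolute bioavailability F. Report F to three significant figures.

F = 0.224

Trapezoidal AUC_0→5.75 (intramuscular injection):
  [0→1]: (0.0+407.1)/2 × 1 = 203.55
  [1→1.25]: (407.1+463.3)/2 × 0.25 = 108.8
  [1.25→2.25]: (463.3+582.0)/2 × 1 = 522.65
  [2.25→3.75]: (582.0+590.7)/2 × 1.5 = 879.525
  [3.75→5.75]: (590.7+502.2)/2 × 2 = 1092.9
  Sum = 2807.425 ng/mL·h
Tail: C_last/k_e = 502.2/0.127 = 3954.331
AUC_0→∞ (intramuscular injection) = 2807.425 + 3954.331 = 6761.756 ng/mL·h
F = (AUC_ev/D_ev)/(AUC_iv/D_iv) = (6761.756/400)/(15100/200) = 16.90439/75.5 = 0.2239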